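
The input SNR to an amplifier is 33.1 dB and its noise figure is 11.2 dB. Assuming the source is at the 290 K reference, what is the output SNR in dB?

21.9 dB

By definition F = SNR_in/SNR_out, so in dB: SNR_out = SNR_in − NF
SNR_out = 33.1 − 11.2 = 21.9 dB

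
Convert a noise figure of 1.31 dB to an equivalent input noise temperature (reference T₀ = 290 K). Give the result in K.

F = 10^(1.31/10) = 1.35207
T_e = (F − 1)·T₀ = (1.35207 − 1) × 290 = 102 K

102 K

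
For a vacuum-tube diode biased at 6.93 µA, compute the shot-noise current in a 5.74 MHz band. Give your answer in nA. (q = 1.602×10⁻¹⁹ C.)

3.57 nA

I_n = √(2qI·B)
2qI·B = 2 × 1.602×10⁻¹⁹ × 6.93×10⁻⁶ × 5.74×10⁶ = 1.27×10⁻¹⁷ A²
I_n = √(1.27×10⁻¹⁷) = 3.57×10⁻⁹ A = 3.57 nA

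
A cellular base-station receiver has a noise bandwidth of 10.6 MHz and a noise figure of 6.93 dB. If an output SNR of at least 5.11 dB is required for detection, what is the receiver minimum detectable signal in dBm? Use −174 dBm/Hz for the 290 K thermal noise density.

Sensitivity = −174 + 10 log₁₀(B) + NF + SNR_min
= −174 + 70.25 + 6.93 + 5.11
= −91.71 dBm → −91.7 dBm

−91.7 dBm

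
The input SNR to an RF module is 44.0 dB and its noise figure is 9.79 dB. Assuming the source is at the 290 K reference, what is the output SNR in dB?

By definition F = SNR_in/SNR_out, so in dB: SNR_out = SNR_in − NF
SNR_out = 44.0 − 9.79 = 34.21 dB

34.21 dB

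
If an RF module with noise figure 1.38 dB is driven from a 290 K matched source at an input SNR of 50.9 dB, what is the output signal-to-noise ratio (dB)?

49.52 dB

By definition F = SNR_in/SNR_out, so in dB: SNR_out = SNR_in − NF
SNR_out = 50.9 − 1.38 = 49.52 dB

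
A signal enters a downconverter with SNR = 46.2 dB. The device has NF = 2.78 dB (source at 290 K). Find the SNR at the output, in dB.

By definition F = SNR_in/SNR_out, so in dB: SNR_out = SNR_in − NF
SNR_out = 46.2 − 2.78 = 43.42 dB

43.42 dB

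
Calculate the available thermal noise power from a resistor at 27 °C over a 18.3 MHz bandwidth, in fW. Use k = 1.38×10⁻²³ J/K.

75.8 fW

T = 27 °C + 273.15 = 300.15 K
P_n = kTB = 1.38×10⁻²³ × 300.15 × 1.83×10⁷ = 7.58×10⁻¹⁴ W = 75.8 fW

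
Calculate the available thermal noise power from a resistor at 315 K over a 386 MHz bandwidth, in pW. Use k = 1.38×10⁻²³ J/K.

P_n = kTB = 1.38×10⁻²³ × 315 × 3.86×10⁸ = 1.68×10⁻¹² W = 1.68 pW

1.68 pW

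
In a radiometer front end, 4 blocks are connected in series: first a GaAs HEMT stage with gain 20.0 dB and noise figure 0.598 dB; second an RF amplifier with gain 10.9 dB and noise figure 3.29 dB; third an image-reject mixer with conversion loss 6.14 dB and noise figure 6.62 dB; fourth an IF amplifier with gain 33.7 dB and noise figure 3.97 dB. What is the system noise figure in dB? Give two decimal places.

0.67 dB

Convert to linear (a loss of L dB is a gain of −L dB): F_i = 10^(NF_i/10), G_i = 10^(G_i,dB/10)
  Stage 1: F_1 = 10^(0.598/10) = 1.148, G_1 = 10^(20.0/10) = 100.0
  Stage 2: F_2 = 10^(3.29/10) = 2.133, G_2 = 10^(10.9/10) = 12.30
  Stage 3: F_3 = 10^(6.62/10) = 4.592, G_3 = 10^(−6.14/10) = 0.2432
  Stage 4: F_4 = 10^(3.97/10) = 2.495, G_4 = 10^(33.7/10) = 2344
Friis cascade:
  F = 1.148 + (2.133 − 1)/100.0 + (4.592 − 1)/1230 + (2.495 − 1)/299.2 = 1.167
NF = 10 log₁₀(1.167) = 0.67 dB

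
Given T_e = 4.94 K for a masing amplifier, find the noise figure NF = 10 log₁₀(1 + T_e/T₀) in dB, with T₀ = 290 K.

0.073 dB

F = 1 + T_e/T₀ = 1 + 4.94/290 = 1.01703
NF = 10 log₁₀(1.01703) = 0.073 dB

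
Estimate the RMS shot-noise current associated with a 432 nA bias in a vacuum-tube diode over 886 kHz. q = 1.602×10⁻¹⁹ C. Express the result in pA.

I_n = √(2qI·B)
2qI·B = 2 × 1.602×10⁻¹⁹ × 4.32×10⁻⁷ × 8.86×10⁵ = 1.23×10⁻¹⁹ A²
I_n = √(1.23×10⁻¹⁹) = 3.50×10⁻¹⁰ A = 350 pA

350 pA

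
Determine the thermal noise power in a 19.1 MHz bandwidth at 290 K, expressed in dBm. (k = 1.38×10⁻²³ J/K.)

P_n = kTB = 1.38×10⁻²³ × 290 × 1.91×10⁷ = 7.64×10⁻¹⁴ W
In dBm: 10 log₁₀(7.64×10⁻¹⁴ / 10⁻³) = −101.2 dBm

−101.2 dBm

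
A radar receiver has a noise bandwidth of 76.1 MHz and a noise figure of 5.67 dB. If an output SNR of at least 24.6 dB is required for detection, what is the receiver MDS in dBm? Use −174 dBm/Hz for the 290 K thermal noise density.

−64.9 dBm

Sensitivity = −174 + 10 log₁₀(B) + NF + SNR_min
= −174 + 78.81 + 5.67 + 24.6
= −64.92 dBm → −64.9 dBm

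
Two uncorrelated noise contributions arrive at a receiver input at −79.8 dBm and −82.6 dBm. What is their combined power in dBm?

−78.0 dBm

Convert to linear, add, convert back:
P₁ = 1.05×10⁻¹¹ W, P₂ = 5.50×10⁻¹² W
P_tot = 1.60×10⁻¹¹ W → 10 log₁₀(P_tot / 10⁻³) = −78.0 dBm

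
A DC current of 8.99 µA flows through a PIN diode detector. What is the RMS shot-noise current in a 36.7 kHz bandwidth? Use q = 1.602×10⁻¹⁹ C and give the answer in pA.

325 pA

I_n = √(2qI·B)
2qI·B = 2 × 1.602×10⁻¹⁹ × 8.99×10⁻⁶ × 3.67×10⁴ = 1.06×10⁻¹⁹ A²
I_n = √(1.06×10⁻¹⁹) = 3.25×10⁻¹⁰ A = 325 pA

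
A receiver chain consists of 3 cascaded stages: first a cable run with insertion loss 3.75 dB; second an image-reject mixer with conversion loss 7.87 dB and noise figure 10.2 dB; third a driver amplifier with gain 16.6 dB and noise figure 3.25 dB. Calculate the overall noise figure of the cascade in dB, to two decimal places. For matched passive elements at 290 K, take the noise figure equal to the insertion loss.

16.13 dB

Convert to linear (a loss of L dB is a gain of −L dB): F_i = 10^(NF_i/10), G_i = 10^(G_i,dB/10)
  Stage 1: F_1 = 10^(3.75/10) = 2.371, G_1 = 10^(−3.75/10) = 0.4217
  Stage 2: F_2 = 10^(10.2/10) = 10.47, G_2 = 10^(−7.87/10) = 0.1633
  Stage 3: F_3 = 10^(3.25/10) = 2.113, G_3 = 10^(16.6/10) = 45.71
Friis cascade:
  F = 2.371 + (10.47 − 1)/0.4217 + (2.113 − 1)/0.06887 = 41.00
NF = 10 log₁₀(41.00) = 16.13 dB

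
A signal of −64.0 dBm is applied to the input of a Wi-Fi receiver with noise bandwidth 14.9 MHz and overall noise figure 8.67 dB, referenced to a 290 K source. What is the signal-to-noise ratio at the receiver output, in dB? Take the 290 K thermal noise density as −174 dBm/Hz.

Noise floor: N = −174 + 10 log₁₀(B) + NF
10 log₁₀(1.49×10⁷) = 71.73 dB
N = −174 + 71.73 + 8.67 = −93.60 dBm
SNR = P_sig − N = −64.0 − (−93.60) = 29.60 dB → 29.6 dB

29.6 dB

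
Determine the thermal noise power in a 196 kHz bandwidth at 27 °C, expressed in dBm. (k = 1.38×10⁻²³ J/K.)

T = 27 °C + 273.15 = 300.15 K
P_n = kTB = 1.38×10⁻²³ × 300.15 × 1.96×10⁵ = 8.12×10⁻¹⁶ W
In dBm: 10 log₁₀(8.12×10⁻¹⁶ / 10⁻³) = −120.9 dBm

−120.9 dBm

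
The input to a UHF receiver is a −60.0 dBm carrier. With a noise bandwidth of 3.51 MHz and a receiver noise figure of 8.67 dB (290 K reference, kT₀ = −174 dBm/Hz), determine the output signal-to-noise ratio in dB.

Noise floor: N = −174 + 10 log₁₀(B) + NF
10 log₁₀(3.51×10⁶) = 65.45 dB
N = −174 + 65.45 + 8.67 = −99.88 dBm
SNR = P_sig − N = −60.0 − (−99.88) = 39.88 dB → 39.9 dB

39.9 dB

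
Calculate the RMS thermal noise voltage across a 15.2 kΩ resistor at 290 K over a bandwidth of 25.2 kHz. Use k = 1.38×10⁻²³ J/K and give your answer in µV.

V_n = √(4kTRB)
4kTRB = 4 × 1.38×10⁻²³ × 290 × 1.52×10⁴ × 2.52×10⁴ = 6.13×10⁻¹² V²
V_n = √(6.13×10⁻¹²) = 2.48×10⁻⁶ V = 2.48 µV

2.48 µV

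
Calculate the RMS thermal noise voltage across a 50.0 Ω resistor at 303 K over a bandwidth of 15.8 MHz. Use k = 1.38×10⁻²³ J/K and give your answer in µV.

3.63 µV

V_n = √(4kTRB)
4kTRB = 4 × 1.38×10⁻²³ × 303 × 5.00×10¹ × 1.58×10⁷ = 1.32×10⁻¹¹ V²
V_n = √(1.32×10⁻¹¹) = 3.63×10⁻⁶ V = 3.63 µV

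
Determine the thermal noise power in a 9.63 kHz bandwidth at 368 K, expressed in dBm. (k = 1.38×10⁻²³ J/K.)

P_n = kTB = 1.38×10⁻²³ × 368 × 9.63×10³ = 4.89×10⁻¹⁷ W
In dBm: 10 log₁₀(4.89×10⁻¹⁷ / 10⁻³) = −133.1 dBm

−133.1 dBm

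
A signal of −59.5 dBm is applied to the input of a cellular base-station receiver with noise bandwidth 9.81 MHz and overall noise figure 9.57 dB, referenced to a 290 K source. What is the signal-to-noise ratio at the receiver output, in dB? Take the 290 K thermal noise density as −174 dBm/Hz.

35.0 dB

Noise floor: N = −174 + 10 log₁₀(B) + NF
10 log₁₀(9.81×10⁶) = 69.92 dB
N = −174 + 69.92 + 9.57 = −94.51 dBm
SNR = P_sig − N = −59.5 − (−94.51) = 35.01 dB → 35.0 dB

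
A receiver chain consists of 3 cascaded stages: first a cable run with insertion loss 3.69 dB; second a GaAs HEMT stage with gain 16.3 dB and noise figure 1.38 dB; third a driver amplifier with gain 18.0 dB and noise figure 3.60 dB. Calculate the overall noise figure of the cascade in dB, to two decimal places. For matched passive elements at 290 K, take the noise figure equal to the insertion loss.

Convert to linear (a loss of L dB is a gain of −L dB): F_i = 10^(NF_i/10), G_i = 10^(G_i,dB/10)
  Stage 1: F_1 = 10^(3.69/10) = 2.339, G_1 = 10^(−3.69/10) = 0.4276
  Stage 2: F_2 = 10^(1.38/10) = 1.374, G_2 = 10^(16.3/10) = 42.66
  Stage 3: F_3 = 10^(3.60/10) = 2.291, G_3 = 10^(18.0/10) = 63.10
Friis cascade:
  F = 2.339 + (1.374 − 1)/0.4276 + (2.291 − 1)/18.24 = 3.284
NF = 10 log₁₀(3.284) = 5.16 dB

5.16 dB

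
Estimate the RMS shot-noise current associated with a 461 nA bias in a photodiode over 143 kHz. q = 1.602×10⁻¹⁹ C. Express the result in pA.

145 pA

I_n = √(2qI·B)
2qI·B = 2 × 1.602×10⁻¹⁹ × 4.61×10⁻⁷ × 1.43×10⁵ = 2.11×10⁻²⁰ A²
I_n = √(2.11×10⁻²⁰) = 1.45×10⁻¹⁰ A = 145 pA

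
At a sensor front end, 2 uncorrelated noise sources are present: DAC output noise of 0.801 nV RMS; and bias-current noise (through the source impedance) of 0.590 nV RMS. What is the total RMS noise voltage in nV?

0.995 nV

Uncorrelated sources add in power (mean-square): V_tot = √(ΣV_i²)
V_tot = √[(8.01×10⁻¹⁰)² + (5.90×10⁻¹⁰)²] = 9.95×10⁻¹⁰ V = 0.995 nV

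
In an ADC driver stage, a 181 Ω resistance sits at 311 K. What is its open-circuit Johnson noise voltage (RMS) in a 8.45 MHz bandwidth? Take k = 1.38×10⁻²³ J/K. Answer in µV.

5.12 µV

V_n = √(4kTRB)
4kTRB = 4 × 1.38×10⁻²³ × 311 × 1.81×10² × 8.45×10⁶ = 2.63×10⁻¹¹ V²
V_n = √(2.63×10⁻¹¹) = 5.12×10⁻⁶ V = 5.12 µV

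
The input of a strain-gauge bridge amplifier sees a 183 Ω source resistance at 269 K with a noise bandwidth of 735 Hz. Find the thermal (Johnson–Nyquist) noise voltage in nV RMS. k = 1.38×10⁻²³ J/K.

44.7 nV

V_n = √(4kTRB)
4kTRB = 4 × 1.38×10⁻²³ × 269 × 1.83×10² × 7.35×10² = 2.00×10⁻¹⁵ V²
V_n = √(2.00×10⁻¹⁵) = 4.47×10⁻⁸ V = 44.7 nV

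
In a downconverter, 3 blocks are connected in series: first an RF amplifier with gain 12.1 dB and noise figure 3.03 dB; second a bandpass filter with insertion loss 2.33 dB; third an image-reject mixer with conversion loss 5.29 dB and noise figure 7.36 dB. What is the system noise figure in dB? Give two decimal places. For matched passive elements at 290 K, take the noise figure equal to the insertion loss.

4.02 dB

Convert to linear (a loss of L dB is a gain of −L dB): F_i = 10^(NF_i/10), G_i = 10^(G_i,dB/10)
  Stage 1: F_1 = 10^(3.03/10) = 2.009, G_1 = 10^(12.1/10) = 16.22
  Stage 2: F_2 = 10^(2.33/10) = 1.710, G_2 = 10^(−2.33/10) = 0.5848
  Stage 3: F_3 = 10^(7.36/10) = 5.445, G_3 = 10^(−5.29/10) = 0.2958
Friis cascade:
  F = 2.009 + (1.710 − 1)/16.22 + (5.445 − 1)/9.484 = 2.522
NF = 10 log₁₀(2.522) = 4.02 dB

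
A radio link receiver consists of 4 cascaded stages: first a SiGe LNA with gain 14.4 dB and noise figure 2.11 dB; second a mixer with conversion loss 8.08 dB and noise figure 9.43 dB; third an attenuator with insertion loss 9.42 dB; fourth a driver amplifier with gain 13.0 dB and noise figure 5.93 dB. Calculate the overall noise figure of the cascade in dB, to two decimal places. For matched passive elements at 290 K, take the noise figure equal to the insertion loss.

9.86 dB

Convert to linear (a loss of L dB is a gain of −L dB): F_i = 10^(NF_i/10), G_i = 10^(G_i,dB/10)
  Stage 1: F_1 = 10^(2.11/10) = 1.626, G_1 = 10^(14.4/10) = 27.54
  Stage 2: F_2 = 10^(9.43/10) = 8.770, G_2 = 10^(−8.08/10) = 0.1556
  Stage 3: F_3 = 10^(9.42/10) = 8.750, G_3 = 10^(−9.42/10) = 0.1143
  Stage 4: F_4 = 10^(5.93/10) = 3.917, G_4 = 10^(13.0/10) = 19.95
Friis cascade:
  F = 1.626 + (8.770 − 1)/27.54 + (8.750 − 1)/4.285 + (3.917 − 1)/0.4898 = 9.673
NF = 10 log₁₀(9.673) = 9.86 dB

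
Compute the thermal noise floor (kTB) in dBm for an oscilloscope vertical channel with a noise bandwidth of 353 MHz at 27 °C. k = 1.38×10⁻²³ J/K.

T = 27 °C + 273.15 = 300.15 K
P_n = kTB = 1.38×10⁻²³ × 300.15 × 3.53×10⁸ = 1.46×10⁻¹² W
In dBm: 10 log₁₀(1.46×10⁻¹² / 10⁻³) = −88.4 dBm

−88.4 dBm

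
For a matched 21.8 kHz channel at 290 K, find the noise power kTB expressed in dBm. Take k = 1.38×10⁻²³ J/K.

P_n = kTB = 1.38×10⁻²³ × 290 × 2.18×10⁴ = 8.72×10⁻¹⁷ W
In dBm: 10 log₁₀(8.72×10⁻¹⁷ / 10⁻³) = −130.6 dBm

−130.6 dBm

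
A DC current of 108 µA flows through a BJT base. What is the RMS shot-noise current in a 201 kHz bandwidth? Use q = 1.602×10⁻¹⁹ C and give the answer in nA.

I_n = √(2qI·B)
2qI·B = 2 × 1.602×10⁻¹⁹ × 1.08×10⁻⁴ × 2.01×10⁵ = 6.96×10⁻¹⁸ A²
I_n = √(6.96×10⁻¹⁸) = 2.64×10⁻⁹ A = 2.64 nA

2.64 nA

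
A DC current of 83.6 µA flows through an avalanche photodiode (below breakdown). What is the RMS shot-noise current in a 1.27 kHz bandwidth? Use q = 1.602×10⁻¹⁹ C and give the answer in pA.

I_n = √(2qI·B)
2qI·B = 2 × 1.602×10⁻¹⁹ × 8.36×10⁻⁵ × 1.27×10³ = 3.40×10⁻²⁰ A²
I_n = √(3.40×10⁻²⁰) = 1.84×10⁻¹⁰ A = 184 pA

184 pA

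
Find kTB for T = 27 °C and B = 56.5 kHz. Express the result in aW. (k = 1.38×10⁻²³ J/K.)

T = 27 °C + 273.15 = 300.15 K
P_n = kTB = 1.38×10⁻²³ × 300.15 × 5.65×10⁴ = 2.34×10⁻¹⁶ W = 234 aW

234 aW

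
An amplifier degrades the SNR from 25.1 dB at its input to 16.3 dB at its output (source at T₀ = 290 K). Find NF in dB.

8.8 dB

NF (dB) = SNR_in(dB) − SNR_out(dB) when the source is at T₀
NF = 25.1 − 16.3 = 8.8 dB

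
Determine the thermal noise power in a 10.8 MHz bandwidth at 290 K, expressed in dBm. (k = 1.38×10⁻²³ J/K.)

−103.6 dBm

P_n = kTB = 1.38×10⁻²³ × 290 × 1.08×10⁷ = 4.32×10⁻¹⁴ W
In dBm: 10 log₁₀(4.32×10⁻¹⁴ / 10⁻³) = −103.6 dBm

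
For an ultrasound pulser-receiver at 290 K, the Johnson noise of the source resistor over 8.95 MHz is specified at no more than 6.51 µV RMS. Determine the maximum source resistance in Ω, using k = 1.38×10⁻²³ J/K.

296 Ω

Johnson–Nyquist: V_n = √(4kTRB) ⇒ R = V_n² / (4kTB)
4kTB = 4 × 1.38×10⁻²³ × 290 × 8.95×10⁶ = 1.43×10⁻¹³
R = (6.51×10⁻⁶)² / 1.43×10⁻¹³ = 2.96×10² Ω = 296 Ω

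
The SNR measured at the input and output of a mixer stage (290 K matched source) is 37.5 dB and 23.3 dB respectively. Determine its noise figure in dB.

14.2 dB

NF (dB) = SNR_in(dB) − SNR_out(dB) when the source is at T₀
NF = 37.5 − 23.3 = 14.2 dB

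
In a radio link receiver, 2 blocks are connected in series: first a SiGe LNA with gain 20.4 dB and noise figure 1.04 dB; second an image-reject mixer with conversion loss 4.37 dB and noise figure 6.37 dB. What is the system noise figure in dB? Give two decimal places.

Convert to linear (a loss of L dB is a gain of −L dB): F_i = 10^(NF_i/10), G_i = 10^(G_i,dB/10)
  Stage 1: F_1 = 10^(1.04/10) = 1.271, G_1 = 10^(20.4/10) = 109.6
  Stage 2: F_2 = 10^(6.37/10) = 4.335, G_2 = 10^(−4.37/10) = 0.3656
Friis cascade:
  F = 1.271 + (4.335 − 1)/109.6 = 1.301
NF = 10 log₁₀(1.301) = 1.14 dB

1.14 dB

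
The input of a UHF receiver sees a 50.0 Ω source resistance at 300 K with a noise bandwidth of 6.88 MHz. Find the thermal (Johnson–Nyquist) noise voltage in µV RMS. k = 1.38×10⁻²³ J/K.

V_n = √(4kTRB)
4kTRB = 4 × 1.38×10⁻²³ × 300 × 5.00×10¹ × 6.88×10⁶ = 5.70×10⁻¹² V²
V_n = √(5.70×10⁻¹²) = 2.39×10⁻⁶ V = 2.39 µV

2.39 µV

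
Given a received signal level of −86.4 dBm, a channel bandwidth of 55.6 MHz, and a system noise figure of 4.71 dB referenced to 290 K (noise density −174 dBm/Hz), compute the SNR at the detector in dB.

5.4 dB

Noise floor: N = −174 + 10 log₁₀(B) + NF
10 log₁₀(5.56×10⁷) = 77.45 dB
N = −174 + 77.45 + 4.71 = −91.84 dBm
SNR = P_sig − N = −86.4 − (−91.84) = 5.44 dB → 5.4 dB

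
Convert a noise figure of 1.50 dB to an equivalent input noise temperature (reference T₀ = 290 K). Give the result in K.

F = 10^(1.50/10) = 1.41254
T_e = (F − 1)·T₀ = (1.41254 − 1) × 290 = 120 K

120 K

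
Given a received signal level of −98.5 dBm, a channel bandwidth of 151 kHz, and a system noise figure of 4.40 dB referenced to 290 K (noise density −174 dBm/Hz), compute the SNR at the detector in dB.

Noise floor: N = −174 + 10 log₁₀(B) + NF
10 log₁₀(1.51×10⁵) = 51.79 dB
N = −174 + 51.79 + 4.40 = −117.81 dBm
SNR = P_sig − N = −98.5 − (−117.81) = 19.31 dB → 19.3 dB

19.3 dB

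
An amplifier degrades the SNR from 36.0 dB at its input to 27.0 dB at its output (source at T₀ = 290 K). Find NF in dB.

NF (dB) = SNR_in(dB) − SNR_out(dB) when the source is at T₀
NF = 36.0 − 27.0 = 9.0 dB

9.0 dB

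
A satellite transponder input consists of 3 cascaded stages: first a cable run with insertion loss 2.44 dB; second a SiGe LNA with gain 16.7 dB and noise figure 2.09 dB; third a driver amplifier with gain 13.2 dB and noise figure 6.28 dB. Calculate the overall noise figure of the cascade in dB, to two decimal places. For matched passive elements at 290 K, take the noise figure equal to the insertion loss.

Convert to linear (a loss of L dB is a gain of −L dB): F_i = 10^(NF_i/10), G_i = 10^(G_i,dB/10)
  Stage 1: F_1 = 10^(2.44/10) = 1.754, G_1 = 10^(−2.44/10) = 0.5702
  Stage 2: F_2 = 10^(2.09/10) = 1.618, G_2 = 10^(16.7/10) = 46.77
  Stage 3: F_3 = 10^(6.28/10) = 4.246, G_3 = 10^(13.2/10) = 20.89
Friis cascade:
  F = 1.754 + (1.618 − 1)/0.5702 + (4.246 − 1)/26.67 = 2.960
NF = 10 log₁₀(2.960) = 4.71 dB

4.71 dB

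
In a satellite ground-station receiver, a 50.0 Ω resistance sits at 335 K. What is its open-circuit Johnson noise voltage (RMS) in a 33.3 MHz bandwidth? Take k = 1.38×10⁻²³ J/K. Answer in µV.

V_n = √(4kTRB)
4kTRB = 4 × 1.38×10⁻²³ × 335 × 5.00×10¹ × 3.33×10⁷ = 3.08×10⁻¹¹ V²
V_n = √(3.08×10⁻¹¹) = 5.55×10⁻⁶ V = 5.55 µV

5.55 µV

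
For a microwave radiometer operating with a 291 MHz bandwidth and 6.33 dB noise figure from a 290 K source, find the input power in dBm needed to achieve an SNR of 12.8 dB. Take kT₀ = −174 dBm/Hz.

−70.2 dBm

Sensitivity = −174 + 10 log₁₀(B) + NF + SNR_min
= −174 + 84.64 + 6.33 + 12.8
= −70.23 dBm → −70.2 dBm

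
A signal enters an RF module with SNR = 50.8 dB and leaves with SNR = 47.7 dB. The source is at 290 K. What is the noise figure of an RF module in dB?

NF (dB) = SNR_in(dB) − SNR_out(dB) when the source is at T₀
NF = 50.8 − 47.7 = 3.1 dB

3.1 dB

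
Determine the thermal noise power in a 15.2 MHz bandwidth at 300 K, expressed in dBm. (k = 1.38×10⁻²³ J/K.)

−102.0 dBm

P_n = kTB = 1.38×10⁻²³ × 300 × 1.52×10⁷ = 6.29×10⁻¹⁴ W
In dBm: 10 log₁₀(6.29×10⁻¹⁴ / 10⁻³) = −102.0 dBm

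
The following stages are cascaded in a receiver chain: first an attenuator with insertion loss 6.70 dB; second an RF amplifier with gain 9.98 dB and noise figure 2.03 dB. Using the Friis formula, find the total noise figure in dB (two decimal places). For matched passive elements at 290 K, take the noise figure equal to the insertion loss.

Convert to linear (a loss of L dB is a gain of −L dB): F_i = 10^(NF_i/10), G_i = 10^(G_i,dB/10)
  Stage 1: F_1 = 10^(6.70/10) = 4.677, G_1 = 10^(−6.70/10) = 0.2138
  Stage 2: F_2 = 10^(2.03/10) = 1.596, G_2 = 10^(9.98/10) = 9.954
Friis cascade:
  F = 4.677 + (1.596 − 1)/0.2138 = 7.464
NF = 10 log₁₀(7.464) = 8.73 dB

8.73 dB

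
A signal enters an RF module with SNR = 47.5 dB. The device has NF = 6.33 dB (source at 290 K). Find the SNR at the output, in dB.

41.17 dB

By definition F = SNR_in/SNR_out, so in dB: SNR_out = SNR_in − NF
SNR_out = 47.5 − 6.33 = 41.17 dB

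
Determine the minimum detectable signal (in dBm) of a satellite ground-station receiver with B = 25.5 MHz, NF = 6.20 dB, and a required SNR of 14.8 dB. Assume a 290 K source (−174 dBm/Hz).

−78.9 dBm

Sensitivity = −174 + 10 log₁₀(B) + NF + SNR_min
= −174 + 74.07 + 6.20 + 14.8
= −78.93 dBm → −78.9 dBm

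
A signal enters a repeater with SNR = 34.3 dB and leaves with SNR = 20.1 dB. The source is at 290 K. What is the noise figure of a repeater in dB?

NF (dB) = SNR_in(dB) − SNR_out(dB) when the source is at T₀
NF = 34.3 − 20.1 = 14.2 dB

14.2 dB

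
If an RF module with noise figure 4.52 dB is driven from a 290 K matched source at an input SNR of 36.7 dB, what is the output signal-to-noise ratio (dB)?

By definition F = SNR_in/SNR_out, so in dB: SNR_out = SNR_in − NF
SNR_out = 36.7 − 4.52 = 32.18 dB

32.18 dB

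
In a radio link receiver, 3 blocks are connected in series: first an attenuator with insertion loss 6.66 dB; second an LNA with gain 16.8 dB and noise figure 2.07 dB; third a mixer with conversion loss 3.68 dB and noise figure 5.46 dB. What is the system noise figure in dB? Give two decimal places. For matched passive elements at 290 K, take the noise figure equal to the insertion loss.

8.87 dB

Convert to linear (a loss of L dB is a gain of −L dB): F_i = 10^(NF_i/10), G_i = 10^(G_i,dB/10)
  Stage 1: F_1 = 10^(6.66/10) = 4.634, G_1 = 10^(−6.66/10) = 0.2158
  Stage 2: F_2 = 10^(2.07/10) = 1.611, G_2 = 10^(16.8/10) = 47.86
  Stage 3: F_3 = 10^(5.46/10) = 3.516, G_3 = 10^(−3.68/10) = 0.4285
Friis cascade:
  F = 4.634 + (1.611 − 1)/0.2158 + (3.516 − 1)/10.33 = 7.708
NF = 10 log₁₀(7.708) = 8.87 dB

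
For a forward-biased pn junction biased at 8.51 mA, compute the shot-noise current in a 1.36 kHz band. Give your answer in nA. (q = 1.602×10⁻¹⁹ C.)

1.93 nA

I_n = √(2qI·B)
2qI·B = 2 × 1.602×10⁻¹⁹ × 8.51×10⁻³ × 1.36×10³ = 3.71×10⁻¹⁸ A²
I_n = √(3.71×10⁻¹⁸) = 1.93×10⁻⁹ A = 1.93 nA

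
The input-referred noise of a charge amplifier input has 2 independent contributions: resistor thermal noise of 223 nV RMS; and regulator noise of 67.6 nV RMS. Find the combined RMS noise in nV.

233 nV

Uncorrelated sources add in power (mean-square): V_tot = √(ΣV_i²)
V_tot = √[(2.23×10⁻⁷)² + (6.76×10⁻⁸)²] = 2.33×10⁻⁷ V = 233 nV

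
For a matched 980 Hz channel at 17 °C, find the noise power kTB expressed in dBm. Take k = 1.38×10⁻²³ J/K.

−144.1 dBm

T = 17 °C + 273.15 = 290.15 K
P_n = kTB = 1.38×10⁻²³ × 290.15 × 9.80×10² = 3.92×10⁻¹⁸ W
In dBm: 10 log₁₀(3.92×10⁻¹⁸ / 10⁻³) = −144.1 dBm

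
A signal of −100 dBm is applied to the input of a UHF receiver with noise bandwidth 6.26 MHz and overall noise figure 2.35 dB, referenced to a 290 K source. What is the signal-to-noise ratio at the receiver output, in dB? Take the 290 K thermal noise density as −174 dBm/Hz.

3.7 dB

Noise floor: N = −174 + 10 log₁₀(B) + NF
10 log₁₀(6.26×10⁶) = 67.97 dB
N = −174 + 67.97 + 2.35 = −103.68 dBm
SNR = P_sig − N = −100 − (−103.68) = 3.68 dB → 3.7 dB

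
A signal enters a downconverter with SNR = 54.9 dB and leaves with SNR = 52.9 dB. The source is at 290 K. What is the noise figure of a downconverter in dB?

NF (dB) = SNR_in(dB) − SNR_out(dB) when the source is at T₀
NF = 54.9 − 52.9 = 2.0 dB

2.0 dB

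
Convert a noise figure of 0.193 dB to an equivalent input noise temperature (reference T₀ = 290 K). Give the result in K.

F = 10^(0.193/10) = 1.04544
T_e = (F − 1)·T₀ = (1.04544 − 1) × 290 = 13.2 K

13.2 K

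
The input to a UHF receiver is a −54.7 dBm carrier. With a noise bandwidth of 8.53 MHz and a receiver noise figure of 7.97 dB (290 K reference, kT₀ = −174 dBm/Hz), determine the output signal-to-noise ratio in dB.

42.0 dB

Noise floor: N = −174 + 10 log₁₀(B) + NF
10 log₁₀(8.53×10⁶) = 69.31 dB
N = −174 + 69.31 + 7.97 = −96.72 dBm
SNR = P_sig − N = −54.7 − (−96.72) = 42.02 dB → 42.0 dB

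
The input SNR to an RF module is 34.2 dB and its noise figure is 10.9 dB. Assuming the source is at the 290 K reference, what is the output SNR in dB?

23.3 dB

By definition F = SNR_in/SNR_out, so in dB: SNR_out = SNR_in − NF
SNR_out = 34.2 − 10.9 = 23.3 dB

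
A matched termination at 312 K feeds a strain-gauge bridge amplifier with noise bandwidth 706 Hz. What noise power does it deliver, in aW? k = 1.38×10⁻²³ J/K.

P_n = kTB = 1.38×10⁻²³ × 312 × 7.06×10² = 3.04×10⁻¹⁸ W = 3.04 aW

3.04 aW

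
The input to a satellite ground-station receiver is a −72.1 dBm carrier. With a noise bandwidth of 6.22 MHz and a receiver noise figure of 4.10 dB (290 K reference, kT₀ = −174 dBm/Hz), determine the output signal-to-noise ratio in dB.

29.9 dB

Noise floor: N = −174 + 10 log₁₀(B) + NF
10 log₁₀(6.22×10⁶) = 67.94 dB
N = −174 + 67.94 + 4.10 = −101.96 dBm
SNR = P_sig − N = −72.1 − (−101.96) = 29.86 dB → 29.9 dB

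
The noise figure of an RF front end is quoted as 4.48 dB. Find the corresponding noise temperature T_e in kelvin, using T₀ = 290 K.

524 K

F = 10^(4.48/10) = 2.80543
T_e = (F − 1)·T₀ = (2.80543 − 1) × 290 = 524 K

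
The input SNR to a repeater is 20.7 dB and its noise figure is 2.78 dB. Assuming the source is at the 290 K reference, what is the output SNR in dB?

By definition F = SNR_in/SNR_out, so in dB: SNR_out = SNR_in − NF
SNR_out = 20.7 − 2.78 = 17.92 dB

17.92 dB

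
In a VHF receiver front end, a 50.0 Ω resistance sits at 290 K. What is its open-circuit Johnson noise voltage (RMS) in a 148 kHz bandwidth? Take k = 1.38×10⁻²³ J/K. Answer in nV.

V_n = √(4kTRB)
4kTRB = 4 × 1.38×10⁻²³ × 290 × 5.00×10¹ × 1.48×10⁵ = 1.18×10⁻¹³ V²
V_n = √(1.18×10⁻¹³) = 3.44×10⁻⁷ V = 344 nV

344 nV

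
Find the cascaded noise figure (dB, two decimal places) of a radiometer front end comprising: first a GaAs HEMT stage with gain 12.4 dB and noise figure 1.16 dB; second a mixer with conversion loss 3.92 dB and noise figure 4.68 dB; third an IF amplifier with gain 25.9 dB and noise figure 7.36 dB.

Convert to linear (a loss of L dB is a gain of −L dB): F_i = 10^(NF_i/10), G_i = 10^(G_i,dB/10)
  Stage 1: F_1 = 10^(1.16/10) = 1.306, G_1 = 10^(12.4/10) = 17.38
  Stage 2: F_2 = 10^(4.68/10) = 2.938, G_2 = 10^(−3.92/10) = 0.4055
  Stage 3: F_3 = 10^(7.36/10) = 5.445, G_3 = 10^(25.9/10) = 389.0
Friis cascade:
  F = 1.306 + (2.938 − 1)/17.38 + (5.445 − 1)/7.047 = 2.048
NF = 10 log₁₀(2.048) = 3.11 dB

3.11 dB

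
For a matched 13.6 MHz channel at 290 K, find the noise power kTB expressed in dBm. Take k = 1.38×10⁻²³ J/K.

P_n = kTB = 1.38×10⁻²³ × 290 × 1.36×10⁷ = 5.44×10⁻¹⁴ W
In dBm: 10 log₁₀(5.44×10⁻¹⁴ / 10⁻³) = −102.6 dBm

−102.6 dBm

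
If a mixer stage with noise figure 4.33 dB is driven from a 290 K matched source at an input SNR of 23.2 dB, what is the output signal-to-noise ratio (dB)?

18.87 dB

By definition F = SNR_in/SNR_out, so in dB: SNR_out = SNR_in − NF
SNR_out = 23.2 − 4.33 = 18.87 dB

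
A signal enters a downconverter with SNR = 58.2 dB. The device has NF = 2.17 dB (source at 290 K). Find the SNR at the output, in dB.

By definition F = SNR_in/SNR_out, so in dB: SNR_out = SNR_in − NF
SNR_out = 58.2 − 2.17 = 56.03 dB

56.03 dB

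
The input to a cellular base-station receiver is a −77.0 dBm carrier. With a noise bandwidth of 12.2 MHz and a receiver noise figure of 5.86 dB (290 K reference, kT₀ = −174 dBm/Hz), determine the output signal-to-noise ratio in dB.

Noise floor: N = −174 + 10 log₁₀(B) + NF
10 log₁₀(1.22×10⁷) = 70.86 dB
N = −174 + 70.86 + 5.86 = −97.28 dBm
SNR = P_sig − N = −77.0 − (−97.28) = 20.28 dB → 20.3 dB

20.3 dB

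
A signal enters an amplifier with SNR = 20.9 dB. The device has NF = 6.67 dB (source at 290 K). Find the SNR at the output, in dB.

14.23 dB

By definition F = SNR_in/SNR_out, so in dB: SNR_out = SNR_in − NF
SNR_out = 20.9 − 6.67 = 14.23 dB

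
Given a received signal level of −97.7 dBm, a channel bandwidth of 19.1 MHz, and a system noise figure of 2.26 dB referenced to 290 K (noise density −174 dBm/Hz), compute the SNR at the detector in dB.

1.2 dB

Noise floor: N = −174 + 10 log₁₀(B) + NF
10 log₁₀(1.91×10⁷) = 72.81 dB
N = −174 + 72.81 + 2.26 = −98.93 dBm
SNR = P_sig − N = −97.7 − (−98.93) = 1.23 dB → 1.2 dB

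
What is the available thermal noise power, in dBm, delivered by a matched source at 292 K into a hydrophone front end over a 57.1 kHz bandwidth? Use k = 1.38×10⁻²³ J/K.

P_n = kTB = 1.38×10⁻²³ × 292 × 5.71×10⁴ = 2.30×10⁻¹⁶ W
In dBm: 10 log₁₀(2.30×10⁻¹⁶ / 10⁻³) = −126.4 dBm

−126.4 dBm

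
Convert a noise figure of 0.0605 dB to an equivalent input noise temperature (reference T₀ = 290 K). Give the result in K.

F = 10^(0.0605/10) = 1.01403
T_e = (F − 1)·T₀ = (1.01403 − 1) × 290 = 4.07 K

4.07 K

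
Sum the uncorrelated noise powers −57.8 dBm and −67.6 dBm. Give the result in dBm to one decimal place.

−57.4 dBm

Convert to linear, add, convert back:
P₁ = 1.66×10⁻⁹ W, P₂ = 1.74×10⁻¹⁰ W
P_tot = 1.83×10⁻⁹ W → 10 log₁₀(P_tot / 10⁻³) = −57.4 dBm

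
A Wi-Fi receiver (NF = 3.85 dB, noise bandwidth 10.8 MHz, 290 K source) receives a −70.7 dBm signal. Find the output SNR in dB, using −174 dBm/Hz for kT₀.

29.1 dB

Noise floor: N = −174 + 10 log₁₀(B) + NF
10 log₁₀(1.08×10⁷) = 70.33 dB
N = −174 + 70.33 + 3.85 = −99.82 dBm
SNR = P_sig − N = −70.7 − (−99.82) = 29.12 dB → 29.1 dB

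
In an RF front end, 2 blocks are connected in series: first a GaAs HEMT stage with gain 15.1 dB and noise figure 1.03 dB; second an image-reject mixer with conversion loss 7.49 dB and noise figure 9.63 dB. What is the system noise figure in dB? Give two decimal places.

1.82 dB

Convert to linear (a loss of L dB is a gain of −L dB): F_i = 10^(NF_i/10), G_i = 10^(G_i,dB/10)
  Stage 1: F_1 = 10^(1.03/10) = 1.268, G_1 = 10^(15.1/10) = 32.36
  Stage 2: F_2 = 10^(9.63/10) = 9.183, G_2 = 10^(−7.49/10) = 0.1782
Friis cascade:
  F = 1.268 + (9.183 − 1)/32.36 = 1.521
NF = 10 log₁₀(1.521) = 1.82 dB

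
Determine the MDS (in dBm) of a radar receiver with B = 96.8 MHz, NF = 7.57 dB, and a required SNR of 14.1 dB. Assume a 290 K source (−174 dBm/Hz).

−72.5 dBm

Sensitivity = −174 + 10 log₁₀(B) + NF + SNR_min
= −174 + 79.86 + 7.57 + 14.1
= −72.47 dBm → −72.5 dBm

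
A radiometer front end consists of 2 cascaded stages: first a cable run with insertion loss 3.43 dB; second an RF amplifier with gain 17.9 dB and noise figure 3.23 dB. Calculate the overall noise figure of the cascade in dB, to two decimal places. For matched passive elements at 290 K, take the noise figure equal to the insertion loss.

6.66 dB

Convert to linear (a loss of L dB is a gain of −L dB): F_i = 10^(NF_i/10), G_i = 10^(G_i,dB/10)
  Stage 1: F_1 = 10^(3.43/10) = 2.203, G_1 = 10^(−3.43/10) = 0.4539
  Stage 2: F_2 = 10^(3.23/10) = 2.104, G_2 = 10^(17.9/10) = 61.66
Friis cascade:
  F = 2.203 + (2.104 − 1)/0.4539 = 4.634
NF = 10 log₁₀(4.634) = 6.66 dB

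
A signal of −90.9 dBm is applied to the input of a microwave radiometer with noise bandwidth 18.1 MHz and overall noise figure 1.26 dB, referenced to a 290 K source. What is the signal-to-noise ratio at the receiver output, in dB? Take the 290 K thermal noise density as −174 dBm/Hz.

9.3 dB

Noise floor: N = −174 + 10 log₁₀(B) + NF
10 log₁₀(1.81×10⁷) = 72.58 dB
N = −174 + 72.58 + 1.26 = −100.16 dBm
SNR = P_sig − N = −90.9 − (−100.16) = 9.26 dB → 9.3 dB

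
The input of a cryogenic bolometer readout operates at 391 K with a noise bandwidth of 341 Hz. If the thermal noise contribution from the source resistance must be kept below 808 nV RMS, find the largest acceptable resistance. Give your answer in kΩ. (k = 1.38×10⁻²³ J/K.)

Johnson–Nyquist: V_n = √(4kTRB) ⇒ R = V_n² / (4kTB)
4kTB = 4 × 1.38×10⁻²³ × 391 × 3.41×10² = 7.36×10⁻¹⁸
R = (8.08×10⁻⁷)² / 7.36×10⁻¹⁸ = 8.87×10⁴ Ω = 88.7 kΩ

88.7 kΩ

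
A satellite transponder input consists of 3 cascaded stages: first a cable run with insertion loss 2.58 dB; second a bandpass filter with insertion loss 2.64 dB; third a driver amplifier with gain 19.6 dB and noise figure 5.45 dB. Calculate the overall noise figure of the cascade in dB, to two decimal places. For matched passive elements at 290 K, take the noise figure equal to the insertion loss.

Convert to linear (a loss of L dB is a gain of −L dB): F_i = 10^(NF_i/10), G_i = 10^(G_i,dB/10)
  Stage 1: F_1 = 10^(2.58/10) = 1.811, G_1 = 10^(−2.58/10) = 0.5521
  Stage 2: F_2 = 10^(2.64/10) = 1.837, G_2 = 10^(−2.64/10) = 0.5445
  Stage 3: F_3 = 10^(5.45/10) = 3.508, G_3 = 10^(19.6/10) = 91.20
Friis cascade:
  F = 1.811 + (1.837 − 1)/0.5521 + (3.508 − 1)/0.3006 = 11.67
NF = 10 log₁₀(11.67) = 10.67 dB

10.67 dB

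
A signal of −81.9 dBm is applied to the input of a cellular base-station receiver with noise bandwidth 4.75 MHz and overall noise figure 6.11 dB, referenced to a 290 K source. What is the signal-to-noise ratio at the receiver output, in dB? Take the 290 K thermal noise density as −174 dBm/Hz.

Noise floor: N = −174 + 10 log₁₀(B) + NF
10 log₁₀(4.75×10⁶) = 66.77 dB
N = −174 + 66.77 + 6.11 = −101.12 dBm
SNR = P_sig − N = −81.9 − (−101.12) = 19.22 dB → 19.2 dB

19.2 dB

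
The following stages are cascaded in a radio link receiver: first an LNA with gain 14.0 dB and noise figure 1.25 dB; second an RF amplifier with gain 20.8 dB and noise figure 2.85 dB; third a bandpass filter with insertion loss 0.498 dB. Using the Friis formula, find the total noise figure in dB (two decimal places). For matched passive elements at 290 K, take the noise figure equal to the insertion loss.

Convert to linear (a loss of L dB is a gain of −L dB): F_i = 10^(NF_i/10), G_i = 10^(G_i,dB/10)
  Stage 1: F_1 = 10^(1.25/10) = 1.334, G_1 = 10^(14.0/10) = 25.12
  Stage 2: F_2 = 10^(2.85/10) = 1.928, G_2 = 10^(20.8/10) = 120.2
  Stage 3: F_3 = 10^(0.498/10) = 1.122, G_3 = 10^(−0.498/10) = 0.8917
Friis cascade:
  F = 1.334 + (1.928 − 1)/25.12 + (1.122 − 1)/3020 = 1.370
NF = 10 log₁₀(1.370) = 1.37 dB

1.37 dB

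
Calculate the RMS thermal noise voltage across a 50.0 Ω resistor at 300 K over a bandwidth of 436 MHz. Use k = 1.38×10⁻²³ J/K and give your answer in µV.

19.0 µV

V_n = √(4kTRB)
4kTRB = 4 × 1.38×10⁻²³ × 300 × 5.00×10¹ × 4.36×10⁸ = 3.61×10⁻¹⁰ V²
V_n = √(3.61×10⁻¹⁰) = 1.90×10⁻⁵ V = 19.0 µV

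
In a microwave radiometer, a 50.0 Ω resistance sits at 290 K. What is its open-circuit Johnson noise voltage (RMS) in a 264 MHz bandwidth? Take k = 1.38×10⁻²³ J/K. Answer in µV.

14.5 µV

V_n = √(4kTRB)
4kTRB = 4 × 1.38×10⁻²³ × 290 × 5.00×10¹ × 2.64×10⁸ = 2.11×10⁻¹⁰ V²
V_n = √(2.11×10⁻¹⁰) = 1.45×10⁻⁵ V = 14.5 µV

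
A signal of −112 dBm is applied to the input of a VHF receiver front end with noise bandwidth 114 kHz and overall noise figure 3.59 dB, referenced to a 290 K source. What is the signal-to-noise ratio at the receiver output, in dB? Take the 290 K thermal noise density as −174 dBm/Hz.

7.8 dB

Noise floor: N = −174 + 10 log₁₀(B) + NF
10 log₁₀(1.14×10⁵) = 50.57 dB
N = −174 + 50.57 + 3.59 = −119.84 dBm
SNR = P_sig − N = −112 − (−119.84) = 7.84 dB → 7.8 dB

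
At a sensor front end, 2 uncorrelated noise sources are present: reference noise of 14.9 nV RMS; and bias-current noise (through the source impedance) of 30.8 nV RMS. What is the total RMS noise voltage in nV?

34.2 nV

Uncorrelated sources add in power (mean-square): V_tot = √(ΣV_i²)
V_tot = √[(1.49×10⁻⁸)² + (3.08×10⁻⁸)²] = 3.42×10⁻⁸ V = 34.2 nV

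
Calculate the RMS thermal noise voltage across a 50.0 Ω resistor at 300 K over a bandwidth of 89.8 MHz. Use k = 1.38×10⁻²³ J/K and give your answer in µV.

8.62 µV

V_n = √(4kTRB)
4kTRB = 4 × 1.38×10⁻²³ × 300 × 5.00×10¹ × 8.98×10⁷ = 7.44×10⁻¹¹ V²
V_n = √(7.44×10⁻¹¹) = 8.62×10⁻⁶ V = 8.62 µV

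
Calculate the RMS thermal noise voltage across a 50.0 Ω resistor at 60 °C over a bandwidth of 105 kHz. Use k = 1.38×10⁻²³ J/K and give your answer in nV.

T = 60 °C + 273.15 = 333.15 K
V_n = √(4kTRB)
4kTRB = 4 × 1.38×10⁻²³ × 333.15 × 5.00×10¹ × 1.05×10⁵ = 9.65×10⁻¹⁴ V²
V_n = √(9.65×10⁻¹⁴) = 3.11×10⁻⁷ V = 311 nV

311 nV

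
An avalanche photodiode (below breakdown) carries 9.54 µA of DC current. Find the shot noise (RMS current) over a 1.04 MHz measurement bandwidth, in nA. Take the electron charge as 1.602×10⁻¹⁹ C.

I_n = √(2qI·B)
2qI·B = 2 × 1.602×10⁻¹⁹ × 9.54×10⁻⁶ × 1.04×10⁶ = 3.18×10⁻¹⁸ A²
I_n = √(3.18×10⁻¹⁸) = 1.78×10⁻⁹ A = 1.78 nA

1.78 nA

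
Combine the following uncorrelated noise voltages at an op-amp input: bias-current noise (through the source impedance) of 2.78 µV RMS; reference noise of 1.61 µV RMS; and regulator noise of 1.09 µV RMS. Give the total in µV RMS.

Uncorrelated sources add in power (mean-square): V_tot = √(ΣV_i²)
V_tot = √[(2.78×10⁻⁶)² + (1.61×10⁻⁶)² + (1.09×10⁻⁶)²] = 3.39×10⁻⁶ V = 3.39 µV

3.39 µV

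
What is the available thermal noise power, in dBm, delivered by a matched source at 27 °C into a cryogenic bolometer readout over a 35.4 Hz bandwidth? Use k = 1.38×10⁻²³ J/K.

−158.3 dBm

T = 27 °C + 273.15 = 300.15 K
P_n = kTB = 1.38×10⁻²³ × 300.15 × 3.54×10¹ = 1.47×10⁻¹⁹ W
In dBm: 10 log₁₀(1.47×10⁻¹⁹ / 10⁻³) = −158.3 dBm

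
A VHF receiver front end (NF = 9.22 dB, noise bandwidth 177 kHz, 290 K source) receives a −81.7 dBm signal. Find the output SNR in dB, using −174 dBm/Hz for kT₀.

Noise floor: N = −174 + 10 log₁₀(B) + NF
10 log₁₀(1.77×10⁵) = 52.48 dB
N = −174 + 52.48 + 9.22 = −112.30 dBm
SNR = P_sig − N = −81.7 − (−112.30) = 30.60 dB → 30.6 dB

30.6 dB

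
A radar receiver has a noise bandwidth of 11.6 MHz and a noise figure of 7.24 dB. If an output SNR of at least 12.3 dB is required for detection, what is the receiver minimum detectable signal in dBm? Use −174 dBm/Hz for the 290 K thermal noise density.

Sensitivity = −174 + 10 log₁₀(B) + NF + SNR_min
= −174 + 70.64 + 7.24 + 12.3
= −83.82 dBm → −83.8 dBm

−83.8 dBm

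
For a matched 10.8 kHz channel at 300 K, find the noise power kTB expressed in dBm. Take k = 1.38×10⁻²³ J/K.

P_n = kTB = 1.38×10⁻²³ × 300 × 1.08×10⁴ = 4.47×10⁻¹⁷ W
In dBm: 10 log₁₀(4.47×10⁻¹⁷ / 10⁻³) = −133.5 dBm

−133.5 dBm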